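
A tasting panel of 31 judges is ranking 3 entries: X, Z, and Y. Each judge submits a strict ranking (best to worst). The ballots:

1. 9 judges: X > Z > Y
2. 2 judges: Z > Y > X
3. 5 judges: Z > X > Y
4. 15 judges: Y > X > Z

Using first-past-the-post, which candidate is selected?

First-place votes: X 9, Z 7, Y 15.
Y has the most first-place votes.

Y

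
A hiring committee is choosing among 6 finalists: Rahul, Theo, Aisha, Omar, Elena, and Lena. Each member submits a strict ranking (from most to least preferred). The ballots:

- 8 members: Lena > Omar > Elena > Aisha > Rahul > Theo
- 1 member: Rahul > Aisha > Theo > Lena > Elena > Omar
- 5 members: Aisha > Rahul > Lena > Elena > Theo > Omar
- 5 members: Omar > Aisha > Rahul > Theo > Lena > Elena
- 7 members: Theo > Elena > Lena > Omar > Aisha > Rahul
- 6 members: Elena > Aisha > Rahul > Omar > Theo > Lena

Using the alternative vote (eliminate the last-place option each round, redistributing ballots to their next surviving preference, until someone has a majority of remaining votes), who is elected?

Aisha

Round 1: Rahul 1, Theo 7, Aisha 5, Omar 5, Elena 6, Lena 8. Eliminate Rahul.
Round 2: Theo 7, Aisha 6, Omar 5, Elena 6, Lena 8. Eliminate Omar.
Round 3: Theo 7, Aisha 11, Elena 6, Lena 8. Eliminate Elena.
Round 4: Theo 7, Aisha 17, Lena 8. Aisha has a majority.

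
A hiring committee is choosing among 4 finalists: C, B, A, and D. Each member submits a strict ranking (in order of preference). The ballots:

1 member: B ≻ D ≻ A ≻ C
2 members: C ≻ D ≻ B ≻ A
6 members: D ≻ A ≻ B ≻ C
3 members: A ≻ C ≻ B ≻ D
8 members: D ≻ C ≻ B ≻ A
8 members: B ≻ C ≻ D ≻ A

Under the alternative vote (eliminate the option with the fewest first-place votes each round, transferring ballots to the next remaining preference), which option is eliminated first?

C

Round 1: C 2, B 9, A 3, D 14. Eliminate C.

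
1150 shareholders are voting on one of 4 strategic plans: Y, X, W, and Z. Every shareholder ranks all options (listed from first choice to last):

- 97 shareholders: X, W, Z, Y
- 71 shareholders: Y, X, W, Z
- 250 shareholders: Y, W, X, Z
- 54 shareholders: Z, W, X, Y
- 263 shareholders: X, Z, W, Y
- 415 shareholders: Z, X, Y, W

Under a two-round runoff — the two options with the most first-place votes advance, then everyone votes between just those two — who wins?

Round 1 first-place votes: Y 321, X 360, W 0, Z 469.
Z and X advance.
Runoff: Z is preferred to X by 469 voters; X by 681.
X wins the runoff.

X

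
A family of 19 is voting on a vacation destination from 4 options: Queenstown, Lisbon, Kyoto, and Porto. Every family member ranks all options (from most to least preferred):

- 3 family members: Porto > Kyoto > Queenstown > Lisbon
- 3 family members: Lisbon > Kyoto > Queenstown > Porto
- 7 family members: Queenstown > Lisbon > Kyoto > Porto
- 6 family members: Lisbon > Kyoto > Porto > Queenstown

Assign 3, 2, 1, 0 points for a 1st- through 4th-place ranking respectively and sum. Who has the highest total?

Queenstown: 3·1 + 3·1 + 7·3 + 6·0 = 27
Lisbon: 3·0 + 3·3 + 7·2 + 6·3 = 41
Kyoto: 3·2 + 3·2 + 7·1 + 6·2 = 31
Porto: 3·3 + 3·0 + 7·0 + 6·1 = 15
Lisbon has the highest Borda score (41).

Lisbon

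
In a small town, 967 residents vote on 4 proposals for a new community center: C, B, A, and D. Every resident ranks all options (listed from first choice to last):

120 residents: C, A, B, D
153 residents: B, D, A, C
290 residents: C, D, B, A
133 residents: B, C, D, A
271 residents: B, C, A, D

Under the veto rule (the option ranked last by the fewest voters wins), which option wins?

B

Last-place votes: C 153, B 0, A 423, D 391.
B is ranked last by the fewest voters, so B wins.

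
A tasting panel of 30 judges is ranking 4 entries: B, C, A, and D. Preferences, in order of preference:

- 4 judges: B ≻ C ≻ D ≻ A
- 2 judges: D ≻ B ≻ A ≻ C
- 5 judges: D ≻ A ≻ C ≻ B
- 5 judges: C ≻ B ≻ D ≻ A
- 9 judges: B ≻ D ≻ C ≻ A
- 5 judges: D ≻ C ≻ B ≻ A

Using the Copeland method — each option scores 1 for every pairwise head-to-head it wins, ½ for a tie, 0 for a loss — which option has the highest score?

B: beats A and D; ties C → score 2.5.
C: beats A; ties B; loses to D → score 1.5.
A: loses to B, C, and D → score 0.
D: beats C and A; loses to B → score 2.
B has the best pairwise record.

B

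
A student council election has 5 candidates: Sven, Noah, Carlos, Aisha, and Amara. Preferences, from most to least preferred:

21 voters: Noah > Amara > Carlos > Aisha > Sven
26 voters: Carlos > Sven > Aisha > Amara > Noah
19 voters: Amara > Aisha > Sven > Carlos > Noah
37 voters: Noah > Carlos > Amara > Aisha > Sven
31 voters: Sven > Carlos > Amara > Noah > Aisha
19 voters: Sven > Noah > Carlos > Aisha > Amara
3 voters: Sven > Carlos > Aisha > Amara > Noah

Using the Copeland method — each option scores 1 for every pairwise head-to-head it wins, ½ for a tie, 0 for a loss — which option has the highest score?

Carlos

Sven: beats Noah, Aisha, and Amara; loses to Carlos → score 3.
Noah: beats Aisha; loses to Sven, Carlos, and Amara → score 1.
Carlos: beats Sven, Noah, Aisha, and Amara → score 4.
Aisha: loses to Sven, Noah, Carlos, and Amara → score 0.
Amara: beats Noah and Aisha; loses to Sven and Carlos → score 2.
Carlos has the best pairwise record.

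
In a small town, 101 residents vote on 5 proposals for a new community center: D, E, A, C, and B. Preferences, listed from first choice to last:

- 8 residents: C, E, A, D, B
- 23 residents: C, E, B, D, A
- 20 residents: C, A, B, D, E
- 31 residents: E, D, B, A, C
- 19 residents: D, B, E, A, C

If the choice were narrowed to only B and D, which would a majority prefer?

Voters preferring B to D: 43; preferring D to B: 58.
D wins the head-to-head.

D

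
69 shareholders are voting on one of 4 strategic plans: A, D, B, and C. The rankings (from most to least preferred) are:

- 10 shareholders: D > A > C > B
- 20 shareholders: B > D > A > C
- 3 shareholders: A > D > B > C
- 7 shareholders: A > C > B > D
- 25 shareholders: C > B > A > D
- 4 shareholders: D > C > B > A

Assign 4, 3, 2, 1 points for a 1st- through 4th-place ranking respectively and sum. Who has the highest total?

A: 10·3 + 20·2 + 3·4 + 7·4 + 25·2 + 4·1 = 164
D: 10·4 + 20·3 + 3·3 + 7·1 + 25·1 + 4·4 = 157
B: 10·1 + 20·4 + 3·2 + 7·2 + 25·3 + 4·2 = 193
C: 10·2 + 20·1 + 3·1 + 7·3 + 25·4 + 4·3 = 176
B has the highest Borda score (193).

B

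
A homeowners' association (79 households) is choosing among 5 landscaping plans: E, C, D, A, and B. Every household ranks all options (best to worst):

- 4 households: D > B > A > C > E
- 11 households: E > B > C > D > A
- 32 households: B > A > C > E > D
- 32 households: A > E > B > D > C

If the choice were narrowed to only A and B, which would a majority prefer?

Voters preferring A to B: 32; preferring B to A: 47.
B wins the head-to-head.

B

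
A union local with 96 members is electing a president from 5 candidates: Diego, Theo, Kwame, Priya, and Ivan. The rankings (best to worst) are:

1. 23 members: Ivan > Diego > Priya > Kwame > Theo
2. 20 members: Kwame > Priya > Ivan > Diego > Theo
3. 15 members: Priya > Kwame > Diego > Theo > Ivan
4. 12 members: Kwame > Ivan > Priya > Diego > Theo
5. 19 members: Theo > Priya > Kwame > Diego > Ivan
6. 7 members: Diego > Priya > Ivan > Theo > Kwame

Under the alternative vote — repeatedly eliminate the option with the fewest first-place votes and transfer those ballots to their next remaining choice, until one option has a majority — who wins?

Priya

Round 1: Diego 7, Theo 19, Kwame 32, Priya 15, Ivan 23. Eliminate Diego.
Round 2: Theo 19, Kwame 32, Priya 22, Ivan 23. Eliminate Theo.
Round 3: Kwame 32, Priya 41, Ivan 23. Eliminate Ivan.
Round 4: Kwame 32, Priya 64. Priya has a majority.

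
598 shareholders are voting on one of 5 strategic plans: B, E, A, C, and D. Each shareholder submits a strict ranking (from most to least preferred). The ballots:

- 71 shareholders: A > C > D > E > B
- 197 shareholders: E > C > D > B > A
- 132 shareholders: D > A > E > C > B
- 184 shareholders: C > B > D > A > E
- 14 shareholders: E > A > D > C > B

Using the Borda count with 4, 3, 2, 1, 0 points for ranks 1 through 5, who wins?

B: 71·0 + 197·1 + 132·0 + 184·3 + 14·0 = 749
E: 71·1 + 197·4 + 132·2 + 184·0 + 14·4 = 1179
A: 71·4 + 197·0 + 132·3 + 184·1 + 14·3 = 906
C: 71·3 + 197·3 + 132·1 + 184·4 + 14·1 = 1686
D: 71·2 + 197·2 + 132·4 + 184·2 + 14·2 = 1460
C has the highest Borda score (1686).

C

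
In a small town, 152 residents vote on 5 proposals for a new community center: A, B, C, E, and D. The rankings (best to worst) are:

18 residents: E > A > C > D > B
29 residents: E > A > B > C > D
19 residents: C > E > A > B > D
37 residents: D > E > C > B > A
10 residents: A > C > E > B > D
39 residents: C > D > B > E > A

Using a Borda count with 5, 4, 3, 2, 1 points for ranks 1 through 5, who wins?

E

A: 18·4 + 29·4 + 19·3 + 37·1 + 10·5 + 39·1 = 371
B: 18·1 + 29·3 + 19·2 + 37·2 + 10·2 + 39·3 = 354
C: 18·3 + 29·2 + 19·5 + 37·3 + 10·4 + 39·5 = 553
E: 18·5 + 29·5 + 19·4 + 37·4 + 10·3 + 39·2 = 567
D: 18·2 + 29·1 + 19·1 + 37·5 + 10·1 + 39·4 = 435
E has the highest Borda score (567).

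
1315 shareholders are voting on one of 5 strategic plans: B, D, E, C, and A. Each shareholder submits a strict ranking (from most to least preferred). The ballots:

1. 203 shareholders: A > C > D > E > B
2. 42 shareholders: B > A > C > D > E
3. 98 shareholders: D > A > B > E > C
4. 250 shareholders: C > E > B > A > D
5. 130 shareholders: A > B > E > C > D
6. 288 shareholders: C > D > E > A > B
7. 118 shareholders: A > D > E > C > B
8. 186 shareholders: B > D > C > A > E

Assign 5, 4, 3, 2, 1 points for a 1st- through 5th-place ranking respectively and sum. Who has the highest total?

C

B: 203·1 + 42·5 + 98·3 + 250·3 + 130·4 + 288·1 + 118·1 + 186·5 = 3313
D: 203·3 + 42·2 + 98·5 + 250·1 + 130·1 + 288·4 + 118·4 + 186·4 = 3931
E: 203·2 + 42·1 + 98·2 + 250·4 + 130·3 + 288·3 + 118·3 + 186·1 = 3438
C: 203·4 + 42·3 + 98·1 + 250·5 + 130·2 + 288·5 + 118·2 + 186·3 = 4780
A: 203·5 + 42·4 + 98·4 + 250·2 + 130·5 + 288·2 + 118·5 + 186·2 = 4263
C has the highest Borda score (4780).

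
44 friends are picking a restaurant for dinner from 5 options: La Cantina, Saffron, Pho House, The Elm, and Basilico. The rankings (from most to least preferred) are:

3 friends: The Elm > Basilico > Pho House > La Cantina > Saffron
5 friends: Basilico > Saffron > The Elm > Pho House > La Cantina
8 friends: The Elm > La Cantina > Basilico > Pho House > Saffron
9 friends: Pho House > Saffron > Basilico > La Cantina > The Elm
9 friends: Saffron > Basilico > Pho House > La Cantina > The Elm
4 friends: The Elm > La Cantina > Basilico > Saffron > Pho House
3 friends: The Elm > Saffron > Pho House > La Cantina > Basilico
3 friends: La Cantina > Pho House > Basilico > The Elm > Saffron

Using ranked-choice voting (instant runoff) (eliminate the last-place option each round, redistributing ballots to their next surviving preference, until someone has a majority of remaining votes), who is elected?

Round 1: La Cantina 3, Saffron 9, Pho House 9, The Elm 18, Basilico 5. Eliminate La Cantina.
Round 2: Saffron 9, Pho House 12, The Elm 18, Basilico 5. Eliminate Basilico.
Round 3: Saffron 14, Pho House 12, The Elm 18. Eliminate Pho House.
Round 4: Saffron 23, The Elm 21. Saffron has a majority.

Saffron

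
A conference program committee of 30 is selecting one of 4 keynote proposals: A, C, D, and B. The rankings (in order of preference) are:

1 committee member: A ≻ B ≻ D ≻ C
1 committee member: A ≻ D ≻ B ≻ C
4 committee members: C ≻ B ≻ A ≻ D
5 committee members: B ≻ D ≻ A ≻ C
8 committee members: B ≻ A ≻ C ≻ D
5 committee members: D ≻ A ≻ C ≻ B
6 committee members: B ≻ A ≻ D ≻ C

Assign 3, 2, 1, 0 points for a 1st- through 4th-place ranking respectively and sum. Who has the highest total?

B

A: 1·3 + 1·3 + 4·1 + 5·1 + 8·2 + 5·2 + 6·2 = 53
C: 1·0 + 1·0 + 4·3 + 5·0 + 8·1 + 5·1 + 6·0 = 25
D: 1·1 + 1·2 + 4·0 + 5·2 + 8·0 + 5·3 + 6·1 = 34
B: 1·2 + 1·1 + 4·2 + 5·3 + 8·3 + 5·0 + 6·3 = 68
B has the highest Borda score (68).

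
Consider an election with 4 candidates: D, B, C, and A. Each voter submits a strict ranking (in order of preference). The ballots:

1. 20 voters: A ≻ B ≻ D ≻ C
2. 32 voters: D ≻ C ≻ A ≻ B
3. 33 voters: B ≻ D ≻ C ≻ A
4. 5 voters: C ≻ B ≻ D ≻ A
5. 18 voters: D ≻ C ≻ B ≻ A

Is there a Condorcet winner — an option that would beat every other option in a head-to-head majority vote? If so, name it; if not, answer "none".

Checking pairwise contests:
B beats D 58–50.
C beats B 55–53.
D beats C 103–5.
D beats A 88–20.
Every option loses at least one head-to-head, so there is no Condorcet winner.

none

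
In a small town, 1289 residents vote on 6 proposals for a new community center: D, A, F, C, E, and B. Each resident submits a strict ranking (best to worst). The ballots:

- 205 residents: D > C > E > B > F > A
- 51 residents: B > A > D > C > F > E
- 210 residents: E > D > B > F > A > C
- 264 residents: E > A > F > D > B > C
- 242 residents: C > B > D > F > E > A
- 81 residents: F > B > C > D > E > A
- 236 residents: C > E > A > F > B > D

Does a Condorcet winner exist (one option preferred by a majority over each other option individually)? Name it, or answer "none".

Checking pairwise contests:
E beats D 710–579.
D beats A 738–551.
D beats F 708–581.
D beats C 730–559.
C beats E 815–474.
D beats B 679–610.
Every option loses at least one head-to-head, so there is no Condorcet winner.

none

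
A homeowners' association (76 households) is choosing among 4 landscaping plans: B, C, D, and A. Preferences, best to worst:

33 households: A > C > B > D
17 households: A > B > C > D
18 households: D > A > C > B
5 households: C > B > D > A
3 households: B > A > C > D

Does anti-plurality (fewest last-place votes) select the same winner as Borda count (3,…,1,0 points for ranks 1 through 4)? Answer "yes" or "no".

Anti-plurality — last-place votes: B 18, C 0, D 53, A 5. Winner: C.
Borda — scores: B 86, C 119, D 59, A 192. Winner: A.
The two methods disagree.

no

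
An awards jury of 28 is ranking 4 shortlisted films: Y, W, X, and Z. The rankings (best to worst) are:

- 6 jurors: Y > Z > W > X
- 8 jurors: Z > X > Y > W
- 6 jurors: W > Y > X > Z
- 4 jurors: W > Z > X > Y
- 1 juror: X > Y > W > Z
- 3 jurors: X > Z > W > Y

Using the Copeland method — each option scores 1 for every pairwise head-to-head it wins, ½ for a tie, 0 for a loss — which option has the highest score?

Z

Y: beats W; loses to X and Z → score 1.
W: beats X; loses to Y and Z → score 1.
X: beats Y; loses to W and Z → score 1.
Z: beats Y, W, and X → score 3.
Z has the best pairwise record.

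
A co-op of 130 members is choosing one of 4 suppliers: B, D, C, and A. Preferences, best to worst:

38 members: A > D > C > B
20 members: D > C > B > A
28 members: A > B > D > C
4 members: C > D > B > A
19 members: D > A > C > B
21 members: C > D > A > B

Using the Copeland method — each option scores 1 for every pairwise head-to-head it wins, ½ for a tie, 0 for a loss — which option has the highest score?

A

B: loses to D, C, and A → score 0.
D: beats B and C; loses to A → score 2.
C: beats B; loses to D and A → score 1.
A: beats B, D, and C → score 3.
A has the best pairwise record.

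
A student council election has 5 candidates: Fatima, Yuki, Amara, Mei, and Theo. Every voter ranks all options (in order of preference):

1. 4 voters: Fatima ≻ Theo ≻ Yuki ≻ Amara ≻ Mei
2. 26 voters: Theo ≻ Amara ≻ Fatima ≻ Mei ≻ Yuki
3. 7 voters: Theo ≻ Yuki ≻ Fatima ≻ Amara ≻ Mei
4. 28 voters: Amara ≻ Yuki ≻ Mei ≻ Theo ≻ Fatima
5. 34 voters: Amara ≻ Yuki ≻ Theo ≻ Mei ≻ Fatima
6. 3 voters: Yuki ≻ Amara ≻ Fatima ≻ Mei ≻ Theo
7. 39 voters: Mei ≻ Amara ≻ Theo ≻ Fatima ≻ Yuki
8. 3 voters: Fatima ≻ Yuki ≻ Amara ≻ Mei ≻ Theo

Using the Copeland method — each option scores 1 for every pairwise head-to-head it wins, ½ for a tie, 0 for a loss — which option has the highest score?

Amara

Fatima: ties Yuki; loses to Amara, Mei, and Theo → score 0.5.
Yuki: beats Mei; ties Fatima; loses to Amara and Theo → score 1.5.
Amara: beats Fatima, Yuki, Mei, and Theo → score 4.
Mei: beats Fatima and Theo; loses to Yuki and Amara → score 2.
Theo: beats Fatima and Yuki; loses to Amara and Mei → score 2.
Amara has the best pairwise record.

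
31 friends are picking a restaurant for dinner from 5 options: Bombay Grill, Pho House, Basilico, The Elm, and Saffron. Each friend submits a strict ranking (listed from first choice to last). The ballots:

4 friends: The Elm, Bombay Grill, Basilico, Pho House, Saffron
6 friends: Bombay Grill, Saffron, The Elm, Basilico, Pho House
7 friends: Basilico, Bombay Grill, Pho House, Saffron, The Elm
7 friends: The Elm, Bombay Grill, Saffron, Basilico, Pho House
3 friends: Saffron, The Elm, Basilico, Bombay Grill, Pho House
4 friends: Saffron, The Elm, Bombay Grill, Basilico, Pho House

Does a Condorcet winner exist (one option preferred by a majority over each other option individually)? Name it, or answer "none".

Checking pairwise contests:
The Elm beats Bombay Grill 18–13.
Bombay Grill beats Pho House 31–0.
Bombay Grill beats Basilico 21–10.
Saffron beats The Elm 20–11.
Bombay Grill beats Saffron 24–7.
Every option loses at least one head-to-head, so there is no Condorcet winner.

none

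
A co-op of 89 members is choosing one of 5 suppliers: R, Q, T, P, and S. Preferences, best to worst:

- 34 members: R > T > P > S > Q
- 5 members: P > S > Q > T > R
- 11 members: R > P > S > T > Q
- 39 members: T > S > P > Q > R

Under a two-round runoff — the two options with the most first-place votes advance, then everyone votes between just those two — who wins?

Round 1 first-place votes: R 45, Q 0, T 39, P 5, S 0.
R and T advance.
Runoff: R is preferred to T by 45 voters; T by 44.
R wins the runoff.

R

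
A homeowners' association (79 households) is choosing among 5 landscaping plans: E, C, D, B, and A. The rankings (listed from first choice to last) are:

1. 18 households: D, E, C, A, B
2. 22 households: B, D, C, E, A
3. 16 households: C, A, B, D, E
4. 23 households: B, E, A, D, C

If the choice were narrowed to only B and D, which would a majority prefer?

B

Voters preferring B to D: 61; preferring D to B: 18.
B wins the head-to-head.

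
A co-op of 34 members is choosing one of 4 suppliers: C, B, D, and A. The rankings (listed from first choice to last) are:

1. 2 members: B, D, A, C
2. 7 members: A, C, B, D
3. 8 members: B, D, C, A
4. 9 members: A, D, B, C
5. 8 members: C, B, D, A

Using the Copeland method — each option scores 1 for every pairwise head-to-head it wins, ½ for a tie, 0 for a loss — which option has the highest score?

C: loses to B, D, and A → score 0.
B: beats C, D, and A → score 3.
D: beats C and A; loses to B → score 2.
A: beats C; loses to B and D → score 1.
B has the best pairwise record.

B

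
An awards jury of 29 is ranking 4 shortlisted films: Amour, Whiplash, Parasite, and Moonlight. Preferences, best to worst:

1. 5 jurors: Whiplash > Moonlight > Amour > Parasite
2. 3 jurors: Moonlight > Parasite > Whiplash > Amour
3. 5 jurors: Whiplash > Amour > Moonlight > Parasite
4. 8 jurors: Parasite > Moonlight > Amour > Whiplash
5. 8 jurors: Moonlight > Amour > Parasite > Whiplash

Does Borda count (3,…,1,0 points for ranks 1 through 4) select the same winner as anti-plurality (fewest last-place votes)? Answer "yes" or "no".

Borda — scores: Amour 39, Whiplash 33, Parasite 38, Moonlight 64. Winner: Moonlight.
Anti-plurality — last-place votes: Amour 3, Whiplash 16, Parasite 10, Moonlight 0. Winner: Moonlight.
The two methods agree.

yes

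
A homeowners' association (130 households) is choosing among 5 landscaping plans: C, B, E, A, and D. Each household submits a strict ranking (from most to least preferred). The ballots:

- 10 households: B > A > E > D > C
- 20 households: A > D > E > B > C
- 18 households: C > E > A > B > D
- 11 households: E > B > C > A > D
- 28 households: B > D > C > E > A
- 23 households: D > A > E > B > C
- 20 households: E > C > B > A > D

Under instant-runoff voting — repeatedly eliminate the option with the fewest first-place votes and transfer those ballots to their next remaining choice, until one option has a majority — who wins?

Round 1: C 18, B 38, E 31, A 20, D 23. Eliminate C.
Round 2: B 38, E 49, A 20, D 23. Eliminate A.
Round 3: B 38, E 49, D 43. Eliminate B.
Round 4: E 59, D 71. D has a majority.

D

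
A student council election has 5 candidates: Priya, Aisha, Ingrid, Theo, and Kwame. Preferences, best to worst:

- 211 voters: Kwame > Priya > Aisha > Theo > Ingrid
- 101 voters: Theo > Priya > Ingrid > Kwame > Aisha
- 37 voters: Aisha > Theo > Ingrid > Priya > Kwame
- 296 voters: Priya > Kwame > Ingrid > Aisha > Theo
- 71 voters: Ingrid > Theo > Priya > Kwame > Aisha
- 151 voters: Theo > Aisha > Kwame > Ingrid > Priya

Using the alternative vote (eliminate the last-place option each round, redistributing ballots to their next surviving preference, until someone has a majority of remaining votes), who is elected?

Priya

Round 1: Priya 296, Aisha 37, Ingrid 71, Theo 252, Kwame 211. Eliminate Aisha.
Round 2: Priya 296, Ingrid 71, Theo 289, Kwame 211. Eliminate Ingrid.
Round 3: Priya 296, Theo 360, Kwame 211. Eliminate Kwame.
Round 4: Priya 507, Theo 360. Priya has a majority.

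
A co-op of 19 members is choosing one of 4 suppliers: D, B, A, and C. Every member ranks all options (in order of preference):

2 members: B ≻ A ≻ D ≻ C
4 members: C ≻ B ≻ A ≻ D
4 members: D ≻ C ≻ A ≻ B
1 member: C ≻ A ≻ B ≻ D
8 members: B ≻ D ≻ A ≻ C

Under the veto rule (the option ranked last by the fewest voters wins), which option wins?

Last-place votes: D 5, B 4, A 0, C 10.
A is ranked last by the fewest voters, so A wins.

A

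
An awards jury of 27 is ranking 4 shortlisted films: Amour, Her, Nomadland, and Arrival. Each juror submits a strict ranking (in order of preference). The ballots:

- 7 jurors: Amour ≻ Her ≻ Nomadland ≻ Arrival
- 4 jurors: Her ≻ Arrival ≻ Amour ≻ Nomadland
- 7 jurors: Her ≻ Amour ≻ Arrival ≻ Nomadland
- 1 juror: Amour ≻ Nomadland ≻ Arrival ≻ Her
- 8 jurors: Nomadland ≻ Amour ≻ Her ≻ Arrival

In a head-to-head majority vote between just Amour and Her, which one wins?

Amour

Voters preferring Amour to Her: 16; preferring Her to Amour: 11.
Amour wins the head-to-head.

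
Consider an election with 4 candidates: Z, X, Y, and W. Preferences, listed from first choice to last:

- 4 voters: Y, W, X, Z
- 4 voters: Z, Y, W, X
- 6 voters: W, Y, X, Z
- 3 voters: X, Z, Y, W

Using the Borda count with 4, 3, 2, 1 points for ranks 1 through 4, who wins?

Y

Z: 4·1 + 4·4 + 6·1 + 3·3 = 35
X: 4·2 + 4·1 + 6·2 + 3·4 = 36
Y: 4·4 + 4·3 + 6·3 + 3·2 = 52
W: 4·3 + 4·2 + 6·4 + 3·1 = 47
Y has the highest Borda score (52).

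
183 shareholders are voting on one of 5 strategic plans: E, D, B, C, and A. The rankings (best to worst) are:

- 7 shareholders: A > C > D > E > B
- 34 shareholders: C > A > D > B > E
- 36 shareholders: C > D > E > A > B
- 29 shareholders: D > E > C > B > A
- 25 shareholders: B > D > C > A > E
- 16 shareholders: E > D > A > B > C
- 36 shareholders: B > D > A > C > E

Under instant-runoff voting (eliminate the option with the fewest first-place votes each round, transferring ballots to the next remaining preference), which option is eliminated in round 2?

Round 1: E 16, D 29, B 61, C 70, A 7. Eliminate A.
Round 2: E 16, D 29, B 61, C 77. Eliminate E.

E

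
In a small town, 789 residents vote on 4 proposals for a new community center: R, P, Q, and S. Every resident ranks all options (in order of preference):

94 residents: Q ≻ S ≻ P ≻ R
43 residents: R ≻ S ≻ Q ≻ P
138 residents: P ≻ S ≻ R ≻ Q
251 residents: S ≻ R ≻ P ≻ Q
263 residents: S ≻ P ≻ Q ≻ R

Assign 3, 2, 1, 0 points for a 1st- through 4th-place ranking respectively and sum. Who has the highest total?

R: 94·0 + 43·3 + 138·1 + 251·2 + 263·0 = 769
P: 94·1 + 43·0 + 138·3 + 251·1 + 263·2 = 1285
Q: 94·3 + 43·1 + 138·0 + 251·0 + 263·1 = 588
S: 94·2 + 43·2 + 138·2 + 251·3 + 263·3 = 2092
S has the highest Borda score (2092).

S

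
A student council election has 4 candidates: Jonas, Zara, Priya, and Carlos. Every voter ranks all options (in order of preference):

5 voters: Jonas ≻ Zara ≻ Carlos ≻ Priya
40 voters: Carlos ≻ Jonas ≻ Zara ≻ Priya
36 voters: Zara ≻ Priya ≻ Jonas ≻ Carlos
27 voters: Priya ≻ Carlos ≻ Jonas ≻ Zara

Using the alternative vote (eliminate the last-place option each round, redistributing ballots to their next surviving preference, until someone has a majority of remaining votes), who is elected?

Round 1: Jonas 5, Zara 36, Priya 27, Carlos 40. Eliminate Jonas.
Round 2: Zara 41, Priya 27, Carlos 40. Eliminate Priya.
Round 3: Zara 41, Carlos 67. Carlos has a majority.

Carlos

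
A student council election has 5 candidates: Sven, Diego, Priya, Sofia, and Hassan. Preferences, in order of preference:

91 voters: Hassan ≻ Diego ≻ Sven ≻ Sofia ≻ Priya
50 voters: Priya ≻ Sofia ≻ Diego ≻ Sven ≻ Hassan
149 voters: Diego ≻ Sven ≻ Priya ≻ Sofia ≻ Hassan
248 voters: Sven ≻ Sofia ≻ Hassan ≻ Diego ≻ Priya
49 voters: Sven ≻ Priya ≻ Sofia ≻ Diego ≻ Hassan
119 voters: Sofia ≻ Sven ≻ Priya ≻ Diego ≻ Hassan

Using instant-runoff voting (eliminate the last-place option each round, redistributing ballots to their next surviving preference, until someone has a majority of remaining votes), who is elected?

Round 1: Sven 297, Diego 149, Priya 50, Sofia 119, Hassan 91. Eliminate Priya.
Round 2: Sven 297, Diego 149, Sofia 169, Hassan 91. Eliminate Hassan.
Round 3: Sven 297, Diego 240, Sofia 169. Eliminate Sofia.
Round 4: Sven 416, Diego 290. Sven has a majority.

Sven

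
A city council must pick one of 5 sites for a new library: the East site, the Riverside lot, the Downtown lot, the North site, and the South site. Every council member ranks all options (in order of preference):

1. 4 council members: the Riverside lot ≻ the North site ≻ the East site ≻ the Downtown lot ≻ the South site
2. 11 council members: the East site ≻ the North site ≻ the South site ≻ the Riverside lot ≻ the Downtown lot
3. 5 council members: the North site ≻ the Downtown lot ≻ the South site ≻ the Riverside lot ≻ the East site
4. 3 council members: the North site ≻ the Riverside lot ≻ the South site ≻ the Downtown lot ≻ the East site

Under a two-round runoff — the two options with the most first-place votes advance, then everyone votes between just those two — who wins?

the North site

Round 1 first-place votes: the East site 11, the Riverside lot 4, the Downtown lot 0, the North site 8, the South site 0.
the East site and the North site advance.
Runoff: the East site is preferred to the North site by 11 voters; the North site by 12.
the North site wins the runoff.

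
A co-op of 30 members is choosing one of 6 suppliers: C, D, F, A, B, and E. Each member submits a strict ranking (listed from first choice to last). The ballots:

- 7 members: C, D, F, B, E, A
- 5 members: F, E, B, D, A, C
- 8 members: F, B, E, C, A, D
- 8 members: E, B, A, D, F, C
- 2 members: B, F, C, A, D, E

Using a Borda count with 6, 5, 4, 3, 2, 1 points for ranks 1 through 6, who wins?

C: 7·6 + 5·1 + 8·3 + 8·1 + 2·4 = 87
D: 7·5 + 5·3 + 8·1 + 8·3 + 2·2 = 86
F: 7·4 + 5·6 + 8·6 + 8·2 + 2·5 = 132
A: 7·1 + 5·2 + 8·2 + 8·4 + 2·3 = 71
B: 7·3 + 5·4 + 8·5 + 8·5 + 2·6 = 133
E: 7·2 + 5·5 + 8·4 + 8·6 + 2·1 = 121
B has the highest Borda score (133).

B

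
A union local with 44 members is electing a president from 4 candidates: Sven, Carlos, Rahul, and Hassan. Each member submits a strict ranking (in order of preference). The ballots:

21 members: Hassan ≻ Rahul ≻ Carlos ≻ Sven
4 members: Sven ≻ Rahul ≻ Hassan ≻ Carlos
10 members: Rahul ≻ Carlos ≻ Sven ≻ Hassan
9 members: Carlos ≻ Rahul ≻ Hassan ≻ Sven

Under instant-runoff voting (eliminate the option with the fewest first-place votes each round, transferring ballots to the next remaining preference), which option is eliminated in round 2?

Round 1: Sven 4, Carlos 9, Rahul 10, Hassan 21. Eliminate Sven.
Round 2: Carlos 9, Rahul 14, Hassan 21. Eliminate Carlos.

Carlos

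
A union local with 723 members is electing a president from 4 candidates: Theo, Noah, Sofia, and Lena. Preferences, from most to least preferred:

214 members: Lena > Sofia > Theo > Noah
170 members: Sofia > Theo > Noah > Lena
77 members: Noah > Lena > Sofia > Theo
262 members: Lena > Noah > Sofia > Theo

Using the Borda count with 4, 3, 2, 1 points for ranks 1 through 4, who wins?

Theo: 214·2 + 170·3 + 77·1 + 262·1 = 1277
Noah: 214·1 + 170·2 + 77·4 + 262·3 = 1648
Sofia: 214·3 + 170·4 + 77·2 + 262·2 = 2000
Lena: 214·4 + 170·1 + 77·3 + 262·4 = 2305
Lena has the highest Borda score (2305).

Lena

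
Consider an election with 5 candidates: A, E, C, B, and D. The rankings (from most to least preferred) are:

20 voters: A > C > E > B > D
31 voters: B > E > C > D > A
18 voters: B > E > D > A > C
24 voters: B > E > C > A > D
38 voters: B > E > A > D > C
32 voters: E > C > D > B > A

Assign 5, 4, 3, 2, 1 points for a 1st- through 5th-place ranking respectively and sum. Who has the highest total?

E

A: 20·5 + 31·1 + 18·2 + 24·2 + 38·3 + 32·1 = 361
E: 20·3 + 31·4 + 18·4 + 24·4 + 38·4 + 32·5 = 664
C: 20·4 + 31·3 + 18·1 + 24·3 + 38·1 + 32·4 = 429
B: 20·2 + 31·5 + 18·5 + 24·5 + 38·5 + 32·2 = 659
D: 20·1 + 31·2 + 18·3 + 24·1 + 38·2 + 32·3 = 332
E has the highest Borda score (664).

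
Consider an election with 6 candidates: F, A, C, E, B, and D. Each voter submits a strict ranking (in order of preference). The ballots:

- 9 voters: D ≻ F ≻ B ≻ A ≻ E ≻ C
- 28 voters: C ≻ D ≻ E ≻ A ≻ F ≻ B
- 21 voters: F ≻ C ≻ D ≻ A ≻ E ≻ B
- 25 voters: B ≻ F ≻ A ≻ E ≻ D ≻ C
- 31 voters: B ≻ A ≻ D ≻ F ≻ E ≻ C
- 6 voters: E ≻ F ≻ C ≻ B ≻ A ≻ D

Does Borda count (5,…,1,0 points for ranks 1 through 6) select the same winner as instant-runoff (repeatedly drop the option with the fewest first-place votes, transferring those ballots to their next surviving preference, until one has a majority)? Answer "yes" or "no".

yes

Borda — scores: F 355, A 321, C 242, E 225, B 319, D 338. Winner: F.
Instant-runoff — R1 F 21, A 0, C 28, E 6, B 56, D 9 (A out); R2 F 21, C 28, E 6, B 56, D 9 (E out); R3 F 27, C 28, B 56, D 9 (D out); R4 F 36, C 28, B 56 (C out); R5 F 64, B 56 (F winner). Winner: F.
The two methods agree.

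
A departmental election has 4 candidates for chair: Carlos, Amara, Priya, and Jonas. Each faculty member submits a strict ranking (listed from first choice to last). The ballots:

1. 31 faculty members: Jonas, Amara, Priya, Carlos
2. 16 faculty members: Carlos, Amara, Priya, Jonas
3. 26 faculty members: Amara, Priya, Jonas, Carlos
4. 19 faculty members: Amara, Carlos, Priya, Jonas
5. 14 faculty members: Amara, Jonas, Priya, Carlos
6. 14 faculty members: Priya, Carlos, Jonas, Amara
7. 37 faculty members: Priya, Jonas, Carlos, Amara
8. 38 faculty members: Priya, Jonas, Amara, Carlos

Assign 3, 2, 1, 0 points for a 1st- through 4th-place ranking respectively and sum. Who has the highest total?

Carlos: 31·0 + 16·3 + 26·0 + 19·2 + 14·0 + 14·2 + 37·1 + 38·0 = 151
Amara: 31·2 + 16·2 + 26·3 + 19·3 + 14·3 + 14·0 + 37·0 + 38·1 = 309
Priya: 31·1 + 16·1 + 26·2 + 19·1 + 14·1 + 14·3 + 37·3 + 38·3 = 399
Jonas: 31·3 + 16·0 + 26·1 + 19·0 + 14·2 + 14·1 + 37·2 + 38·2 = 311
Priya has the highest Borda score (399).

Priya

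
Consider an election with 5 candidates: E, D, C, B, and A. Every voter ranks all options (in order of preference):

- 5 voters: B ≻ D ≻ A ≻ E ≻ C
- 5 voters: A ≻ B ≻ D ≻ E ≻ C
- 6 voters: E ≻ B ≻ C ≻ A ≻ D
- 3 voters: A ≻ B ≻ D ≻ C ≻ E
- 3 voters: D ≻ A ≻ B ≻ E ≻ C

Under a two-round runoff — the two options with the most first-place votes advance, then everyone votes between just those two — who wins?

Round 1 first-place votes: E 6, D 3, C 0, B 5, A 8.
A and E advance.
Runoff: A is preferred to E by 16 voters; E by 6.
A wins the runoff.

A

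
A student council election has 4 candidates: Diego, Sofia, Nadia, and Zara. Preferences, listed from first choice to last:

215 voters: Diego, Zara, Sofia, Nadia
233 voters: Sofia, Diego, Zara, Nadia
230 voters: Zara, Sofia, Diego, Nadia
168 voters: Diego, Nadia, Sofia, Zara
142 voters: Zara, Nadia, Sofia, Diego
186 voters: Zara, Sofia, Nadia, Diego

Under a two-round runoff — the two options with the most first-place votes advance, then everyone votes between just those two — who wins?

Diego

Round 1 first-place votes: Diego 383, Sofia 233, Nadia 0, Zara 558.
Zara and Diego advance.
Runoff: Zara is preferred to Diego by 558 voters; Diego by 616.
Diego wins the runoff.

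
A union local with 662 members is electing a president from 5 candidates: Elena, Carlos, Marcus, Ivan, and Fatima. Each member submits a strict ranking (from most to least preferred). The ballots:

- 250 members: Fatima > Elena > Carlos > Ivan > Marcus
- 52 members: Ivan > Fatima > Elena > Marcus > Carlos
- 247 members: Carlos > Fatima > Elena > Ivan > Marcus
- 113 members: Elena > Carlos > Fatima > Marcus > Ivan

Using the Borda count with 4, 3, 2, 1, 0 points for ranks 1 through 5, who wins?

Elena: 250·3 + 52·2 + 247·2 + 113·4 = 1800
Carlos: 250·2 + 52·0 + 247·4 + 113·3 = 1827
Marcus: 250·0 + 52·1 + 247·0 + 113·1 = 165
Ivan: 250·1 + 52·4 + 247·1 + 113·0 = 705
Fatima: 250·4 + 52·3 + 247·3 + 113·2 = 2123
Fatima has the highest Borda score (2123).

Fatima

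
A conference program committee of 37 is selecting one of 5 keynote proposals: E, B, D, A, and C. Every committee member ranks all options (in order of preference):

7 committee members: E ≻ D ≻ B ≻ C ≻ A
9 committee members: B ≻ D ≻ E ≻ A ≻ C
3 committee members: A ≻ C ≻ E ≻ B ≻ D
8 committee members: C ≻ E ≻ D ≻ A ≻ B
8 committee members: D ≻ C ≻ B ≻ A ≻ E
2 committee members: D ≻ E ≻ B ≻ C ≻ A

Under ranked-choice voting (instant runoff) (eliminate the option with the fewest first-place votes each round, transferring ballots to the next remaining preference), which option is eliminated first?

A

Round 1: E 7, B 9, D 10, A 3, C 8. Eliminate A.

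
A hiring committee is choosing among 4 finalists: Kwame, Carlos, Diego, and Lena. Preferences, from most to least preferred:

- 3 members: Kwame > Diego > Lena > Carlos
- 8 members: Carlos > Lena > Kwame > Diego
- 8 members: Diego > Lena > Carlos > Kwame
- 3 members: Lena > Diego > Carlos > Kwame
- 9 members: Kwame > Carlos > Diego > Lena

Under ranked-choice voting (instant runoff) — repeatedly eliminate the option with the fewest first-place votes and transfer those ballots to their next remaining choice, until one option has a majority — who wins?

Kwame

Round 1: Kwame 12, Carlos 8, Diego 8, Lena 3. Eliminate Lena.
Round 2: Kwame 12, Carlos 8, Diego 11. Eliminate Carlos.
Round 3: Kwame 20, Diego 11. Kwame has a majority.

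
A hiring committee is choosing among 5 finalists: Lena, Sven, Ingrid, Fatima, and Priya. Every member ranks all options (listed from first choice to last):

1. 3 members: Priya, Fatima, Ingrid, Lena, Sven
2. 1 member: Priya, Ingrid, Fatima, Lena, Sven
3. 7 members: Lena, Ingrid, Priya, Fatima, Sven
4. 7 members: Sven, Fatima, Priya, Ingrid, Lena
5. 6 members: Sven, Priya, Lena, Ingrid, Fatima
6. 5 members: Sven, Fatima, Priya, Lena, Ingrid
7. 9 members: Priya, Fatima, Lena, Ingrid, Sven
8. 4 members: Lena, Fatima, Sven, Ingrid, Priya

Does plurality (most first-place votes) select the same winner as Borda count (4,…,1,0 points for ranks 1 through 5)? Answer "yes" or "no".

no

Plurality — first-place votes: Lena 11, Sven 18, Ingrid 0, Fatima 0, Priya 13. Winner: Sven.
Borda — scores: Lena 83, Sven 80, Ingrid 56, Fatima 93, Priya 108. Winner: Priya.
The two methods disagree.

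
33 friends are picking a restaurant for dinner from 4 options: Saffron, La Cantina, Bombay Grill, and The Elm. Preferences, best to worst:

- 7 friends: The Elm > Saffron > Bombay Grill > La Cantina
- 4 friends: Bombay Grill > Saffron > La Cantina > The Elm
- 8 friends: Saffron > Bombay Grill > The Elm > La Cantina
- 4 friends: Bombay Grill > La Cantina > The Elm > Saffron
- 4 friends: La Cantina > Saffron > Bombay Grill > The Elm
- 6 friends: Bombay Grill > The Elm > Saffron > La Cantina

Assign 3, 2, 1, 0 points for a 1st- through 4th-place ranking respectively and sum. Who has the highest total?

Saffron: 7·2 + 4·2 + 8·3 + 4·0 + 4·2 + 6·1 = 60
La Cantina: 7·0 + 4·1 + 8·0 + 4·2 + 4·3 + 6·0 = 24
Bombay Grill: 7·1 + 4·3 + 8·2 + 4·3 + 4·1 + 6·3 = 69
The Elm: 7·3 + 4·0 + 8·1 + 4·1 + 4·0 + 6·2 = 45
Bombay Grill has the highest Borda score (69).

Bombay Grill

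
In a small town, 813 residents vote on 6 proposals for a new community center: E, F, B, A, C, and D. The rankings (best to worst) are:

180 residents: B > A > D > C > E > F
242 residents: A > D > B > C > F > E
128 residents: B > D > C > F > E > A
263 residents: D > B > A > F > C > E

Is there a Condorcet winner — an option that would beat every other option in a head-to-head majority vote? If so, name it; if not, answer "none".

none

Checking pairwise contests:
F beats E 633–180.
B beats F 813–0.
D beats B 505–308.
B beats A 571–242.
B beats C 813–0.
A beats D 422–391.
Every option loses at least one head-to-head, so there is no Condorcet winner.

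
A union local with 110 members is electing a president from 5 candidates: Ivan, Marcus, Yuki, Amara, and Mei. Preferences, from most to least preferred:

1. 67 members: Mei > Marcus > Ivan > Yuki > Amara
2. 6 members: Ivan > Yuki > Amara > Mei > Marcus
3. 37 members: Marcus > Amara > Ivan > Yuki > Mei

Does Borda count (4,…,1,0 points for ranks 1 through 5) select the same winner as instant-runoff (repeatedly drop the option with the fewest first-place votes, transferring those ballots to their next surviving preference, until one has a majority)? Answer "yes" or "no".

no

Borda — scores: Ivan 232, Marcus 349, Yuki 122, Amara 123, Mei 274. Winner: Marcus.
Instant-runoff — R1 Ivan 6, Marcus 37, Yuki 0, Amara 0, Mei 67 (Mei winner). Winner: Mei.
The two methods disagree.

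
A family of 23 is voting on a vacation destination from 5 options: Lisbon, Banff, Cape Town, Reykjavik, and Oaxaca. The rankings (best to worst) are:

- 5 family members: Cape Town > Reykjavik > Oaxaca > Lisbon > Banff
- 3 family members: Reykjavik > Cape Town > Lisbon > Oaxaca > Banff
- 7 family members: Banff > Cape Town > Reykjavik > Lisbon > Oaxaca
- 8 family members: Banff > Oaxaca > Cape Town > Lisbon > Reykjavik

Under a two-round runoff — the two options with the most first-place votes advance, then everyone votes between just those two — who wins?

Banff

Round 1 first-place votes: Lisbon 0, Banff 15, Cape Town 5, Reykjavik 3, Oaxaca 0.
Banff and Cape Town advance.
Runoff: Banff is preferred to Cape Town by 15 voters; Cape Town by 8.
Banff wins the runoff.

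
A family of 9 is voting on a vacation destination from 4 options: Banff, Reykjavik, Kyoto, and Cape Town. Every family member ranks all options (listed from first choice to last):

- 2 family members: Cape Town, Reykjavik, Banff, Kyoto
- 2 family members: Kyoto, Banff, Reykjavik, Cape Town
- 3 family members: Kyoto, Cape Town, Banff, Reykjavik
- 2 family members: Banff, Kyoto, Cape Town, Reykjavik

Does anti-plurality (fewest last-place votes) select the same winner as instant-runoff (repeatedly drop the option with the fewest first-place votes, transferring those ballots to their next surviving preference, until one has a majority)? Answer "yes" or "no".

Anti-plurality — last-place votes: Banff 0, Reykjavik 5, Kyoto 2, Cape Town 2. Winner: Banff.
Instant-runoff — R1 Banff 2, Reykjavik 0, Kyoto 5, Cape Town 2 (Kyoto winner). Winner: Kyoto.
The two methods disagree.

no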